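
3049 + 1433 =4482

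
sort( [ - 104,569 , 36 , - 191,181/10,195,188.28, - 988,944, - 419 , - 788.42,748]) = [ - 988, - 788.42 , - 419, - 191, - 104,181/10,  36,188.28, 195,569,748,944]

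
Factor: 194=2^1*97^1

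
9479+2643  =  12122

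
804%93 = 60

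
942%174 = 72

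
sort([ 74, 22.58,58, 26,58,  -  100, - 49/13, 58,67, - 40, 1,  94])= [ - 100, - 40, - 49/13,  1, 22.58,26, 58,58, 58, 67,  74, 94]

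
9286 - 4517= 4769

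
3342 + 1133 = 4475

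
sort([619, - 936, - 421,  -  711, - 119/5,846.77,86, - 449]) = [ - 936, - 711, - 449,-421, - 119/5 , 86,619,  846.77 ] 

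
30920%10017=869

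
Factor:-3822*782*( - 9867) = 29490529068  =  2^2 * 3^2 * 7^2*11^1*13^2*17^1*23^2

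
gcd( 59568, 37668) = 876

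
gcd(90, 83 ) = 1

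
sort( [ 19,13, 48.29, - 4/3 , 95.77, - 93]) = [ - 93, - 4/3,13,19 , 48.29,95.77 ]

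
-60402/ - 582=10067/97 = 103.78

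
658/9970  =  329/4985= 0.07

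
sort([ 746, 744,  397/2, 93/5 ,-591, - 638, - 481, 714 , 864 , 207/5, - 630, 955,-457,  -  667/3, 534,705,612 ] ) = [ - 638, - 630, - 591, - 481, - 457, - 667/3,  93/5, 207/5, 397/2,534, 612, 705 , 714, 744, 746, 864,955]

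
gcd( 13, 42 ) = 1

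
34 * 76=2584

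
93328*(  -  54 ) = -5039712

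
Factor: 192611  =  192611^1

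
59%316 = 59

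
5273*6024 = 31764552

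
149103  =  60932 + 88171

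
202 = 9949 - 9747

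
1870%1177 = 693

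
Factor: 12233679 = 3^1*29^1*140617^1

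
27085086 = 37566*721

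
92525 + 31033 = 123558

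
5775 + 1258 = 7033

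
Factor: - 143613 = - 3^6*197^1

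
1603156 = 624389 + 978767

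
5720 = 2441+3279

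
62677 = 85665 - 22988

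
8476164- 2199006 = 6277158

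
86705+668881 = 755586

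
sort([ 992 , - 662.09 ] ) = [ -662.09 , 992 ] 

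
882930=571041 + 311889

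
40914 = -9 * (-4546) 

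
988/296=247/74 =3.34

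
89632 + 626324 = 715956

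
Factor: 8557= 43^1*199^1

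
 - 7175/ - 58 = 7175/58 = 123.71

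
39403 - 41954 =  - 2551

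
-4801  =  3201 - 8002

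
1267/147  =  181/21 = 8.62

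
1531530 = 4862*315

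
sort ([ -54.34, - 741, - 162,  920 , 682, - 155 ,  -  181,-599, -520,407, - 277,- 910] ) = [ - 910, - 741,-599, - 520,-277 , - 181, - 162, - 155, - 54.34, 407,682, 920 ] 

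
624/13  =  48  =  48.00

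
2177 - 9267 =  - 7090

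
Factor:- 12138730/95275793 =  - 2^1*5^1*179^ ( - 1 )*532267^(  -  1)*1213873^1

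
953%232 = 25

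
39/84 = 13/28  =  0.46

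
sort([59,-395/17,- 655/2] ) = [ - 655/2,-395/17,59]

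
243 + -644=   -  401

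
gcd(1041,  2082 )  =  1041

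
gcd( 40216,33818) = 914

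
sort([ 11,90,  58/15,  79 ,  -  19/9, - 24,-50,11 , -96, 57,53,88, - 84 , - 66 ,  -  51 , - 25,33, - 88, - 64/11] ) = [  -  96, - 88, - 84, - 66, - 51, - 50 , - 25, - 24,-64/11, - 19/9, 58/15, 11,11,  33,53, 57, 79,88, 90] 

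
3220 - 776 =2444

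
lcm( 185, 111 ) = 555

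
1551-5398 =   -  3847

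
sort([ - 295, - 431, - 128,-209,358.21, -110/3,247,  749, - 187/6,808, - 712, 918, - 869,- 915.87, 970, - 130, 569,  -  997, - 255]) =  [ - 997, - 915.87,  -  869, - 712, - 431,-295, - 255, - 209,- 130,-128, - 110/3,-187/6,247, 358.21 , 569, 749,808,918, 970 ] 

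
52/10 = 5 + 1/5=5.20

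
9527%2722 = 1361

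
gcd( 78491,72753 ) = 1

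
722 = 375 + 347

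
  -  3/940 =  - 1+937/940 = -  0.00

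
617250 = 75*8230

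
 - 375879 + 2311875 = 1935996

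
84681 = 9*9409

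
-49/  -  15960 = 7/2280= 0.00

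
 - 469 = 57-526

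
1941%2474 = 1941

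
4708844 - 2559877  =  2148967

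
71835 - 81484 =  - 9649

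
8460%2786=102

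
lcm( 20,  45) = 180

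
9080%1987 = 1132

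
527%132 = 131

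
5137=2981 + 2156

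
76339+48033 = 124372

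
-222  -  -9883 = 9661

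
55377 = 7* 7911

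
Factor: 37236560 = 2^4*5^1*103^1*4519^1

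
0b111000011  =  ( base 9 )551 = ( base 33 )dm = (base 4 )13003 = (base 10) 451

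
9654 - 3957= 5697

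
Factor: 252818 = 2^1*83^1 * 1523^1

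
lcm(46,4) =92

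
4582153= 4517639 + 64514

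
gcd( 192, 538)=2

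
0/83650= 0 =0.00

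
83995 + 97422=181417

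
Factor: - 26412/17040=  - 31/20= - 2^( - 2 )*5^( - 1 )*31^1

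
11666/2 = 5833  =  5833.00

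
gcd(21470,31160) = 190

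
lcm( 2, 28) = 28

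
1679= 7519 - 5840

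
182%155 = 27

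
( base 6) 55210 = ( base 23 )EA2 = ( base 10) 7638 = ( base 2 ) 1110111010110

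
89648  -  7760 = 81888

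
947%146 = 71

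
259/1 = 259 = 259.00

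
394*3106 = 1223764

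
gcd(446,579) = 1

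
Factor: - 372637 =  - 372637^1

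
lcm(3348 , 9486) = 56916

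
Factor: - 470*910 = -427700 = - 2^2*5^2*7^1*13^1*47^1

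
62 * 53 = 3286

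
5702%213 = 164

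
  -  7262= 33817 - 41079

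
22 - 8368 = -8346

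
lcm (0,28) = 0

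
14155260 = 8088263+6066997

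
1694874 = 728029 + 966845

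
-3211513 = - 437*7349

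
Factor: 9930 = 2^1*3^1*5^1*331^1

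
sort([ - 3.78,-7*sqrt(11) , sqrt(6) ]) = [ - 7 * sqrt(11 ), - 3.78,sqrt(6 )] 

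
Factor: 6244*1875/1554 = 2^1 * 5^4*37^( - 1)*223^1 = 278750/37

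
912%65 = 2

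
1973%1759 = 214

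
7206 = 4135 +3071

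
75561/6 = 12593+1/2 = 12593.50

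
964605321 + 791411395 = 1756016716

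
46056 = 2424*19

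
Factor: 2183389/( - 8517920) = -2^(-5)*5^( - 1)*13^1*139^(-1) * 383^(-1)*  167953^1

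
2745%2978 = 2745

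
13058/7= 1865 + 3/7 = 1865.43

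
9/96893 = 9/96893 = 0.00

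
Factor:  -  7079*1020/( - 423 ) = 2406860/141 = 2^2*3^( - 1 )*5^1*17^1*47^(-1 )*7079^1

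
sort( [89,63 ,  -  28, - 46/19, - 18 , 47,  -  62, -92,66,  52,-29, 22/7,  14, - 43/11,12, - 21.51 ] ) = [  -  92,  -  62 , - 29 ,-28, - 21.51,  -  18,-43/11 , - 46/19 , 22/7, 12 , 14, 47, 52, 63, 66, 89] 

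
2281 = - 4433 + 6714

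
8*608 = 4864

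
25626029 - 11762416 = 13863613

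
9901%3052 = 745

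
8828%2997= 2834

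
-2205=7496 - 9701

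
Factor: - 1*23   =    -  23^1 = -23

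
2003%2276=2003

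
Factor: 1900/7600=2^( - 2) = 1/4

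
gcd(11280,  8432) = 16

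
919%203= 107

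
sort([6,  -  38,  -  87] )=[ - 87,- 38 , 6 ]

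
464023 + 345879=809902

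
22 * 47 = 1034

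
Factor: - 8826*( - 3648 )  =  2^7 * 3^2 *19^1 * 1471^1   =  32197248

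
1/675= 1/675=0.00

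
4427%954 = 611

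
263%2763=263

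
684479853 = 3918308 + 680561545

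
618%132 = 90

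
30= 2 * 15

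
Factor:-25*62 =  - 1550 = -2^1*5^2*31^1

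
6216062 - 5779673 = 436389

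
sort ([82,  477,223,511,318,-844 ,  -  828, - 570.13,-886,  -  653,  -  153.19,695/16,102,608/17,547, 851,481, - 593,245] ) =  [-886,-844, - 828, - 653, - 593,-570.13,-153.19,608/17, 695/16,82,102,  223  ,  245,318 , 477, 481,  511, 547, 851 ]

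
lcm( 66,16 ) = 528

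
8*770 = 6160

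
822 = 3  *274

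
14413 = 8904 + 5509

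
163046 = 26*6271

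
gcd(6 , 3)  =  3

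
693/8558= 63/778 = 0.08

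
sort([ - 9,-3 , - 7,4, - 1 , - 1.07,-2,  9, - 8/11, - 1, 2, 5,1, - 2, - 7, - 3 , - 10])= [ - 10, - 9 ,  -  7, - 7, - 3, - 3, - 2,  -  2 , - 1.07, - 1, - 1,-8/11,1,2,4,5,9] 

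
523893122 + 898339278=1422232400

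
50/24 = 2+ 1/12 = 2.08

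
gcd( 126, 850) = 2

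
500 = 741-241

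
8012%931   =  564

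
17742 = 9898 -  - 7844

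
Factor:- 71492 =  - 2^2 * 61^1*293^1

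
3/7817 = 3/7817   =  0.00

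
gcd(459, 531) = 9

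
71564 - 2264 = 69300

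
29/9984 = 29/9984 = 0.00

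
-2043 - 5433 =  - 7476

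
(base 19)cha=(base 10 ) 4665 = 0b1001000111001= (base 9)6353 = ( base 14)19B3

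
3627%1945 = 1682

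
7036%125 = 36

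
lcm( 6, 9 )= 18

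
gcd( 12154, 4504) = 2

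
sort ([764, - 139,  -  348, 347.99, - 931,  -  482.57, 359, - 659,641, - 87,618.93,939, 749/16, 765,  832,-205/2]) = [ - 931, - 659, - 482.57, - 348, - 139, - 205/2  ,-87, 749/16, 347.99,359,618.93, 641, 764,765, 832, 939 ] 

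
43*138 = 5934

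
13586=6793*2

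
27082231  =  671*40361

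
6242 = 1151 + 5091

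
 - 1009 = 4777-5786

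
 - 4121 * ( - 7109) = 29296189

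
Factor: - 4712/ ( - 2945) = 2^3*5^ ( - 1) = 8/5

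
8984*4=35936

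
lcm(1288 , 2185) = 122360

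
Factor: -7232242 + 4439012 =-2793230 = - 2^1*5^1*11^1*67^1*379^1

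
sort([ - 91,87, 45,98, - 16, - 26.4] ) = [ - 91, - 26.4,  -  16,45,87,98]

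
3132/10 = 313 + 1/5 = 313.20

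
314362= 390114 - 75752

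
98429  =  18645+79784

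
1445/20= 72 + 1/4  =  72.25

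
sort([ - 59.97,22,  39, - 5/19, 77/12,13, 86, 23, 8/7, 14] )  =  [ - 59.97, - 5/19,8/7, 77/12,13, 14  ,  22, 23,39, 86]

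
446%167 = 112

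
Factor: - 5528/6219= - 8/9 = - 2^3*3^( - 2)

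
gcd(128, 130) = 2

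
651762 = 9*72418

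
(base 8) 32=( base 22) 14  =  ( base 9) 28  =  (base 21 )15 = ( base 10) 26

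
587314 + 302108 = 889422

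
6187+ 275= 6462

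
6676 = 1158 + 5518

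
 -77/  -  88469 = 77/88469 = 0.00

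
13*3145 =40885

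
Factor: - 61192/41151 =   -  2^3* 3^ (-1) * 11^( - 1)*29^( - 1 )*43^(-1)*7649^1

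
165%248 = 165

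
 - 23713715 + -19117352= - 42831067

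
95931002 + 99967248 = 195898250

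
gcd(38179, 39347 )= 73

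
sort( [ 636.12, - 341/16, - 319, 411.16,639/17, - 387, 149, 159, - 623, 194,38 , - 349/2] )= [ - 623, - 387, - 319, - 349/2,-341/16, 639/17, 38,149, 159, 194, 411.16, 636.12 ]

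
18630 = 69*270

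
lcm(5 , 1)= 5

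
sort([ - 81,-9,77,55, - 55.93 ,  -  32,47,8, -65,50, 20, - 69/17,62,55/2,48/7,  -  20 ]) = [-81, - 65,-55.93,- 32, - 20, - 9, - 69/17,48/7,8,20, 55/2,47,50, 55,62 , 77]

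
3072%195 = 147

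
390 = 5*78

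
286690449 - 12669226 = 274021223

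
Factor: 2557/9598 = 2^( -1) *2557^1*4799^( -1)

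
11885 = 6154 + 5731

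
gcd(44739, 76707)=27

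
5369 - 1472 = 3897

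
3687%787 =539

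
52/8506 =26/4253 = 0.01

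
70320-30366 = 39954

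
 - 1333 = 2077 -3410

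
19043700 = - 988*(- 19275 ) 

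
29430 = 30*981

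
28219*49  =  1382731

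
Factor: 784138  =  2^1*392069^1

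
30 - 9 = 21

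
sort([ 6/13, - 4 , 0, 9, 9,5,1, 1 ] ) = [-4, 0, 6/13, 1 , 1,5,9,  9] 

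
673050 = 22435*30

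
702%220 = 42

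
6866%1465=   1006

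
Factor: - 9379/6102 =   -  83/54 = - 2^( - 1 )*3^( - 3 )*83^1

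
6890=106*65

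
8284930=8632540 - 347610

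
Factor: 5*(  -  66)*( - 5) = 2^1 *3^1*5^2*11^1 =1650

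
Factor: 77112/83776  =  2^( - 3)*3^4*11^(-1) = 81/88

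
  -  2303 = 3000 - 5303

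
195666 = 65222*3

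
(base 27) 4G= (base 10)124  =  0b1111100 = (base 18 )6g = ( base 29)48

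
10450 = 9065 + 1385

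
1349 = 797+552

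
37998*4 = 151992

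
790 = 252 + 538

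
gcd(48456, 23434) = 2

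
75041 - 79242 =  - 4201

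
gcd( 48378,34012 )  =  22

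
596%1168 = 596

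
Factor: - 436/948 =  -3^( - 1)*79^ ( - 1)*109^1 = - 109/237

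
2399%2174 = 225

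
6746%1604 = 330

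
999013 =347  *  2879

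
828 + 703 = 1531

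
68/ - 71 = - 1 + 3/71= -0.96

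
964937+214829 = 1179766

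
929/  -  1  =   - 929+0/1 = - 929.00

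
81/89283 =27/29761 = 0.00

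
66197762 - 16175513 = 50022249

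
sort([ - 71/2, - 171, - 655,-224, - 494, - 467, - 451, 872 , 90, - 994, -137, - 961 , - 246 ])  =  [-994, -961, - 655,-494,-467, - 451 , - 246, - 224, - 171, - 137, - 71/2,90,872 ] 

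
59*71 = 4189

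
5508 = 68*81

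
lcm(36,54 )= 108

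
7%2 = 1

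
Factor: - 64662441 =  - 3^1*17^1*1267891^1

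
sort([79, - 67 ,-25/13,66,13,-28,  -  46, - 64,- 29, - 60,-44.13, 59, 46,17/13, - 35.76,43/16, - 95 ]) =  [-95,-67, - 64,- 60,  -  46, - 44.13, - 35.76,-29,  -  28,-25/13, 17/13, 43/16 , 13, 46,59,66, 79] 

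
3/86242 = 3/86242 = 0.00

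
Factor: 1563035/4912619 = 5^1  *19^1*1277^ (-1 )*3847^ ( - 1 )*16453^1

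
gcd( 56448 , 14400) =576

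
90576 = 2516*36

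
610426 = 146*4181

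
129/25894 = 129/25894 = 0.00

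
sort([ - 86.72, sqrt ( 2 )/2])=[  -  86.72,sqrt( 2 )/2] 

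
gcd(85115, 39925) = 5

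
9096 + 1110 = 10206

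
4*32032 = 128128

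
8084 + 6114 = 14198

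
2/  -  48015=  - 1+48013/48015 = - 0.00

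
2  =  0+2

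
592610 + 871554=1464164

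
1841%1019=822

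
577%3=1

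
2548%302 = 132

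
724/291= 724/291 = 2.49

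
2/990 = 1/495 =0.00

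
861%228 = 177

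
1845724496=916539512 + 929184984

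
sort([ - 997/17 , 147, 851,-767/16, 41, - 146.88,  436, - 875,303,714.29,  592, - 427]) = [ - 875, - 427, - 146.88, -997/17,-767/16,41, 147, 303,436 , 592, 714.29,851]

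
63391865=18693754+44698111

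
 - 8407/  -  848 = 9 + 775/848 =9.91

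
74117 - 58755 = 15362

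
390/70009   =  390/70009= 0.01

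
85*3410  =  289850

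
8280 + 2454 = 10734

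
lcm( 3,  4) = 12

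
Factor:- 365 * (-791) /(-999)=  - 3^( - 3)*5^1 * 7^1*37^(-1 )*73^1*113^1 = - 288715/999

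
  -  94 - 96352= - 96446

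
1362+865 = 2227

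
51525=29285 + 22240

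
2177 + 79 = 2256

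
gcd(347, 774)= 1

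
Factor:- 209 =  - 11^1*19^1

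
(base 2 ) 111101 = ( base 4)331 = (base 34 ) 1r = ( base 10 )61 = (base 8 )75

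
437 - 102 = 335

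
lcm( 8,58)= 232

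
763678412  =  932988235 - 169309823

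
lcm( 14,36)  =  252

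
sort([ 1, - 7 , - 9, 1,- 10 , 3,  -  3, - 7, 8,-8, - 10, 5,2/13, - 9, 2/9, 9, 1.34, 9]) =[ - 10, - 10,-9,  -  9, - 8, - 7, - 7,-3 , 2/13,  2/9, 1, 1, 1.34,3, 5, 8, 9, 9 ] 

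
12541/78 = 12541/78 = 160.78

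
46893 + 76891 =123784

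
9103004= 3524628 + 5578376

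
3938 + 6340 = 10278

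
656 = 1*656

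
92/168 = 23/42 = 0.55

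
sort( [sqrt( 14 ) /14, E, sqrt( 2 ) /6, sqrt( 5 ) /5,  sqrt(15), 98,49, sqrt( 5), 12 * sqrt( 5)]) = [sqrt(2)/6, sqrt( 14)/14,  sqrt( 5)/5 , sqrt( 5), E,sqrt( 15 ), 12*sqrt( 5), 49, 98] 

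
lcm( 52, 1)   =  52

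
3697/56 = 66 + 1/56 = 66.02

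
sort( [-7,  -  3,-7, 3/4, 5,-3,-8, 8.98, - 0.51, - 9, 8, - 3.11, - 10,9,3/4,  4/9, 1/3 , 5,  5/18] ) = [ - 10, - 9,  -  8,-7, - 7, - 3.11,-3, - 3, -0.51,  5/18, 1/3,4/9,3/4, 3/4, 5, 5,8, 8.98, 9]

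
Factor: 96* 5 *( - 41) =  - 2^5*3^1*5^1*41^1 = - 19680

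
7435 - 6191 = 1244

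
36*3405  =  122580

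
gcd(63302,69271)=1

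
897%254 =135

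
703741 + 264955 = 968696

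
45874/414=22937/207 = 110.81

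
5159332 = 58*88954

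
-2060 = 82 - 2142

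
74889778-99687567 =-24797789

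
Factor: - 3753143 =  - 3753143^1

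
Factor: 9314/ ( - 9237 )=-2^1*3^(-1) * 3079^( - 1 ) * 4657^1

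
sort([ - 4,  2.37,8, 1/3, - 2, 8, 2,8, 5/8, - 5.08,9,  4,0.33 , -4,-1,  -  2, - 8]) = [  -  8, - 5.08, - 4, - 4, - 2, - 2, - 1,0.33,1/3,5/8,2, 2.37 , 4, 8,8,8,9] 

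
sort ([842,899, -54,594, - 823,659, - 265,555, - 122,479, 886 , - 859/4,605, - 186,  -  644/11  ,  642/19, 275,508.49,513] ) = [ - 823,  -  265, - 859/4,  -  186,  -  122, - 644/11, - 54 , 642/19 , 275, 479,508.49,513, 555,594,605,659, 842,886,  899 ]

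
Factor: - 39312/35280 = -3^1*5^(-1 )*7^( - 1 ) * 13^1 = - 39/35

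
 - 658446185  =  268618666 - 927064851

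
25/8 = 3+1/8 = 3.12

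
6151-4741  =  1410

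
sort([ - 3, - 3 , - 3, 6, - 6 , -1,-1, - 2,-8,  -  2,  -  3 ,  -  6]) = [  -  8, - 6, - 6 , - 3, -3, - 3,- 3, - 2,  -  2,- 1, - 1,6 ]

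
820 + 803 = 1623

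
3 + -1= 2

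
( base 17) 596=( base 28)218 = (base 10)1604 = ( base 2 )11001000100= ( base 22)36K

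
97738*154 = 15051652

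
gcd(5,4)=1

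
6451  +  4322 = 10773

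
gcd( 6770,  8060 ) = 10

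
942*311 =292962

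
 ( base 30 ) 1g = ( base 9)51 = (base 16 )2E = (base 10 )46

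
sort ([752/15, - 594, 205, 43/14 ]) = [ - 594, 43/14,  752/15,205] 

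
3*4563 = 13689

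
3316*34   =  112744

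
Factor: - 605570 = - 2^1*5^1*7^1*41^1*211^1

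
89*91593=8151777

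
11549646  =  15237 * 758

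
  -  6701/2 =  - 3351 + 1/2=- 3350.50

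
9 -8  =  1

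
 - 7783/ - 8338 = 7783/8338 = 0.93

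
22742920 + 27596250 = 50339170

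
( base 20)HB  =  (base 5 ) 2401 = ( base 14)1b1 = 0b101011111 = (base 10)351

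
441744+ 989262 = 1431006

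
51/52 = 51/52 = 0.98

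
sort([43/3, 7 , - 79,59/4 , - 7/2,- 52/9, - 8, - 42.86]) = [ - 79, - 42.86, - 8, - 52/9, - 7/2,7,43/3,59/4]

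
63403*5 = 317015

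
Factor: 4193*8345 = 5^1*7^1*599^1 * 1669^1= 34990585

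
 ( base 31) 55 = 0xa0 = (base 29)5f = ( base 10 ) 160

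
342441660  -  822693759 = - 480252099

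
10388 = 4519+5869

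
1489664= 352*4232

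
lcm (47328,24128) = 1230528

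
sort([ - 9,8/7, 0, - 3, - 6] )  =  [-9,- 6,-3, 0, 8/7]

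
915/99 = 9+ 8/33 = 9.24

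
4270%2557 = 1713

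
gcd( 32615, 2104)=1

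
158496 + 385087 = 543583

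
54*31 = 1674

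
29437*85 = 2502145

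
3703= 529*7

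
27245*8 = 217960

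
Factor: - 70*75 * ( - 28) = 2^3 * 3^1*5^3*7^2 =147000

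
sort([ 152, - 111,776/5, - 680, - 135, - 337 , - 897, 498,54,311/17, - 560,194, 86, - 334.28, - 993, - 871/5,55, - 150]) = [ - 993, - 897, - 680, - 560, - 337, - 334.28, - 871/5, - 150, - 135,- 111,311/17,54,55,86,152, 776/5,194, 498 ] 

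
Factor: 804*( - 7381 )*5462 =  - 32413277688= - 2^3* 3^1*11^2*61^1*67^1*2731^1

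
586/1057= 586/1057 = 0.55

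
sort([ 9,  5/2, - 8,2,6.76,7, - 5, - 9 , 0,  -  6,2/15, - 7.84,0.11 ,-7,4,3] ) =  [ - 9, - 8, - 7.84, - 7  , - 6 , - 5,  0,0.11, 2/15, 2 , 5/2,3, 4, 6.76, 7 , 9 ]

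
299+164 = 463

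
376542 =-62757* ( - 6)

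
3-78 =-75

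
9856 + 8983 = 18839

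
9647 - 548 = 9099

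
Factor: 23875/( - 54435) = -25/57 = - 3^(-1)*5^2 *19^( - 1 )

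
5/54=5/54 = 0.09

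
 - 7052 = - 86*82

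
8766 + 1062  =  9828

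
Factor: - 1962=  - 2^1*3^2*109^1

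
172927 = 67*2581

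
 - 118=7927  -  8045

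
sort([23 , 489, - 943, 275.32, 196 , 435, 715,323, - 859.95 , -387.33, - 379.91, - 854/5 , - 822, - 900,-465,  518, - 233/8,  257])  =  [- 943, - 900, - 859.95,-822,-465  , - 387.33,-379.91, - 854/5,-233/8, 23,  196,257,  275.32 , 323,435,489, 518,  715]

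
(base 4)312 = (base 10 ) 54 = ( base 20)2e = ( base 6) 130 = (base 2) 110110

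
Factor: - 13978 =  - 2^1*29^1 *241^1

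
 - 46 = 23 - 69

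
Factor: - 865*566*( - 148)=72459320 = 2^3*5^1*37^1*173^1 *283^1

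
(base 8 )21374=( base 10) 8956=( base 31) 99s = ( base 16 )22FC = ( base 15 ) 29C1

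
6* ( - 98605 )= - 591630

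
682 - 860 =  - 178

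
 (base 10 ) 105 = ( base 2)1101001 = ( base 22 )4H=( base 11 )96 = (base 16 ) 69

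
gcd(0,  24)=24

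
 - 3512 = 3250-6762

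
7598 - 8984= - 1386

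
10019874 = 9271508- -748366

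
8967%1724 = 347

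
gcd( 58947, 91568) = 1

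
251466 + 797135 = 1048601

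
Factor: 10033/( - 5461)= -43^( - 1)*79^1 = - 79/43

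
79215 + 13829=93044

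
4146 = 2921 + 1225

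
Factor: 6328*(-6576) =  - 2^7 * 3^1*7^1*  113^1*137^1 = - 41612928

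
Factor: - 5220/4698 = -2^1*3^( -2 )*5^1 = - 10/9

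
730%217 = 79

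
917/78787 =917/78787=0.01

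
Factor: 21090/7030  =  3 = 3^1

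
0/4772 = 0=0.00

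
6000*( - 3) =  - 18000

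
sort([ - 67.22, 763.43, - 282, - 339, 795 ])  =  [-339, - 282, - 67.22, 763.43,795] 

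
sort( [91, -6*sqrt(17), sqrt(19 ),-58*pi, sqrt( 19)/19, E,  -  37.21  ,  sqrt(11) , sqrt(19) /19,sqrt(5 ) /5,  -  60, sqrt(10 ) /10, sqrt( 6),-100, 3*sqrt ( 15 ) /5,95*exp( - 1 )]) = [- 58*pi,-100 ,-60, - 37.21,-6* sqrt( 17),sqrt(19 ) /19,sqrt(19 ) /19, sqrt( 10) /10, sqrt(5)/5, 3 * sqrt(15 ) /5, sqrt( 6), E, sqrt ( 11) , sqrt(19),95  *  exp ( - 1), 91]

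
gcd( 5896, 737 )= 737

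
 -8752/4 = - 2188 = - 2188.00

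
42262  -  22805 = 19457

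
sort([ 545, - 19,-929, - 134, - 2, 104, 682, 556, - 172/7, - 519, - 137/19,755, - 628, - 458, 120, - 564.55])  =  [ - 929, - 628, - 564.55 , - 519, - 458, -134,-172/7, - 19 , - 137/19, - 2,104, 120, 545,  556, 682, 755] 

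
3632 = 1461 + 2171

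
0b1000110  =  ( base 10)70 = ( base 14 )50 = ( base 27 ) 2g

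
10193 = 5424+4769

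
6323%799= 730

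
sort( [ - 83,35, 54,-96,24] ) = [ - 96, - 83,24,35,54]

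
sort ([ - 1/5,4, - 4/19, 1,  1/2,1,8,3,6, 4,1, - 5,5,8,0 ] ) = [ - 5, - 4/19, - 1/5,0, 1/2,1, 1,1,3,4, 4,5, 6, 8 , 8 ] 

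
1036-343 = 693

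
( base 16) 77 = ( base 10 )119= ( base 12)9b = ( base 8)167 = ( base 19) 65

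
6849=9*761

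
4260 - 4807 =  - 547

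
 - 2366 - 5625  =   - 7991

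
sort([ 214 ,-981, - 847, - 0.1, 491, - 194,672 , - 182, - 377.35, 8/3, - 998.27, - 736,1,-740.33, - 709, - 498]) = [-998.27, - 981, - 847, - 740.33, - 736, - 709, - 498, - 377.35, - 194,  -  182, - 0.1, 1,  8/3,214, 491,672 ]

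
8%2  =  0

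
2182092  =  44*49593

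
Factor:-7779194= - 2^1*167^1 * 23291^1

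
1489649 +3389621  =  4879270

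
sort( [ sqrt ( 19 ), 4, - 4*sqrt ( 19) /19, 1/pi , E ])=[-4 * sqrt( 19 ) /19, 1/pi , E, 4, sqrt(19)]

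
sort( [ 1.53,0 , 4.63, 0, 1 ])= [0,0,1, 1.53,4.63 ] 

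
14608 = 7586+7022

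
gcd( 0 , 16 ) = 16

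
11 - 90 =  - 79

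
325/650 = 1/2 = 0.50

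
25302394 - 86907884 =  - 61605490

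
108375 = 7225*15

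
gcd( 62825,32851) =7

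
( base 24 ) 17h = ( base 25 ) 15B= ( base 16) 2f9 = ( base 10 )761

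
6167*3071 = 18938857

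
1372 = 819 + 553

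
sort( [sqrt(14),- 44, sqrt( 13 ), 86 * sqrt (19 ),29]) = [ - 44,sqrt(13) , sqrt(14) , 29,86*sqrt (19)] 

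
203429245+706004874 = 909434119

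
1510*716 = 1081160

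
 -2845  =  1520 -4365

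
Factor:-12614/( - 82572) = 2^( - 1 )* 3^ ( - 1)*17^1* 53^1*983^( - 1 ) =901/5898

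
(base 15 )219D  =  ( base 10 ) 7123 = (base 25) b9n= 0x1BD3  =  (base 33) 6HS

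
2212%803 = 606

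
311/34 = 9 + 5/34=9.15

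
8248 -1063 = 7185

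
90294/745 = 606/5=   121.20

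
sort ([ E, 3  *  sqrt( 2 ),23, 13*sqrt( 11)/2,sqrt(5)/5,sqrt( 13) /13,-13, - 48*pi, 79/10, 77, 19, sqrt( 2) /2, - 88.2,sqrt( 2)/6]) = [-48*pi, - 88.2, - 13, sqrt( 2)/6,sqrt(13)/13, sqrt( 5)/5, sqrt( 2)/2, E, 3*sqrt(2 ), 79/10,19,13 *sqrt( 11 ) /2,  23, 77 ]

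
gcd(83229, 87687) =3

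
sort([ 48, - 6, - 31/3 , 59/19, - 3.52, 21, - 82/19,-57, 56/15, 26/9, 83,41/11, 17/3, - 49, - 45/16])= [ - 57, - 49, - 31/3, - 6,-82/19,- 3.52 , - 45/16, 26/9, 59/19 , 41/11,56/15, 17/3, 21 , 48 , 83 ] 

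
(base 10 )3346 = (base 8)6422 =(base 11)2572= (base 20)876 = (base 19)952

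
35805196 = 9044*3959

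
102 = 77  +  25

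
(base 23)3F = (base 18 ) 4c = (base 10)84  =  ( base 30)2o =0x54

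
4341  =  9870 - 5529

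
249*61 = 15189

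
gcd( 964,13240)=4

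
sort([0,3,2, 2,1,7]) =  [0, 1,2, 2,3,  7 ] 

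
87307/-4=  - 21827 + 1/4 = - 21826.75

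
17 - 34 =-17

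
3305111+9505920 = 12811031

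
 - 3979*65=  - 258635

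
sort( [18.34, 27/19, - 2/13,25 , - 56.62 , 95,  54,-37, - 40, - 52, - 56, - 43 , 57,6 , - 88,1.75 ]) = [ - 88 , - 56.62, - 56 ,-52,-43, - 40,- 37, - 2/13,27/19,1.75,6,18.34, 25, 54,57,95]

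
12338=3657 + 8681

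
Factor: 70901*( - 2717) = -192638017=-  11^1*13^1*19^1*70901^1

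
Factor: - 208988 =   -  2^2 * 13^1 * 4019^1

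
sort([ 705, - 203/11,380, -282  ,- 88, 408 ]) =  [ - 282,-88,- 203/11,380, 408, 705]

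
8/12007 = 8/12007  =  0.00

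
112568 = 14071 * 8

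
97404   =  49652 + 47752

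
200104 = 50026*4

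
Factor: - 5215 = -5^1* 7^1*149^1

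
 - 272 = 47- 319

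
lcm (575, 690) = 3450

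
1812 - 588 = 1224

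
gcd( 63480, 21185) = 5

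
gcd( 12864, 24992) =32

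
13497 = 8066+5431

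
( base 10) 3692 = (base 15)1162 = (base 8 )7154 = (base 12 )2178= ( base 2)111001101100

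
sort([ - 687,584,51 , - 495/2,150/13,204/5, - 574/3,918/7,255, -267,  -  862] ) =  [ - 862, - 687, - 267, - 495/2,-574/3 , 150/13,204/5,51,918/7,255,584] 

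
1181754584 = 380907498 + 800847086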